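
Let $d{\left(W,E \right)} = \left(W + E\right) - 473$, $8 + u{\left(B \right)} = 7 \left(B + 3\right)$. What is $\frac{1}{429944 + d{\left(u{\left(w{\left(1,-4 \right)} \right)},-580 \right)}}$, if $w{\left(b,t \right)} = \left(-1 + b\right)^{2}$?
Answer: $\frac{1}{428904} \approx 2.3315 \cdot 10^{-6}$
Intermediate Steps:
$u{\left(B \right)} = 13 + 7 B$ ($u{\left(B \right)} = -8 + 7 \left(B + 3\right) = -8 + 7 \left(3 + B\right) = -8 + \left(21 + 7 B\right) = 13 + 7 B$)
$d{\left(W,E \right)} = -473 + E + W$ ($d{\left(W,E \right)} = \left(E + W\right) - 473 = -473 + E + W$)
$\frac{1}{429944 + d{\left(u{\left(w{\left(1,-4 \right)} \right)},-580 \right)}} = \frac{1}{429944 - \left(1040 - 7 \left(-1 + 1\right)^{2}\right)} = \frac{1}{429944 - \left(1040 + 0\right)} = \frac{1}{429944 - 1040} = \frac{1}{428904}$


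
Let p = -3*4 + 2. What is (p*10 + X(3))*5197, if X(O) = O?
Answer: -504109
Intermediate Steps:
p = -10 (p = -12 + 2 = -10)
(p*10 + X(3))*5197 = (-10*10 + 3)*5197 = (-100 + 3)*5197 = -97*5197 = -504109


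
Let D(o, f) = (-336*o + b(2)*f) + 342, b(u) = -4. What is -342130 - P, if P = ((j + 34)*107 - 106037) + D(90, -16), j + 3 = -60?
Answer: -203156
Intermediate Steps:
j = -63 (j = -3 - 60 = -63)
D(o, f) = 342 - 336*o - 4*f (D(o, f) = (-336*o - 4*f) + 342 = 342 - 336*o - 4*f)
P = -138974 (P = ((-63 + 34)*107 - 106037) + (342 - 336*90 - 4*(-16)) = (-29*107 - 106037) + (342 - 30240 + 64) = (-3103 - 106037) - 29834 = -109140 - 29834 = -138974)
-342130 - P = -342130 - 1*(-138974) = -342130 + 138974 = -203156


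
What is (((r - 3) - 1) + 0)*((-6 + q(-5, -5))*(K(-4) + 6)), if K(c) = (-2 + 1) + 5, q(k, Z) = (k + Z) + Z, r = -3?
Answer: 1470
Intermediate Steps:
q(k, Z) = k + 2*Z (q(k, Z) = (Z + k) + Z = k + 2*Z)
K(c) = 4 (K(c) = -1 + 5 = 4)
(((r - 3) - 1) + 0)*((-6 + q(-5, -5))*(K(-4) + 6)) = (((-3 - 3) - 1) + 0)*((-6 + (-5 + 2*(-5)))*(4 + 6)) = ((-6 - 1) + 0)*((-6 + (-5 - 10))*10) = (-7 + 0)*((-6 - 15)*10) = -(-147)*10 = -7*(-210) = 1470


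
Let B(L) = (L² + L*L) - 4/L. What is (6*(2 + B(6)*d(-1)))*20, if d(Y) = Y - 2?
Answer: -25440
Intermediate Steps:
d(Y) = -2 + Y
B(L) = -4/L + 2*L² (B(L) = (L² + L²) - 4/L = 2*L² - 4/L = -4/L + 2*L²)
(6*(2 + B(6)*d(-1)))*20 = (6*(2 + (2*(-2 + 6³)/6)*(-2 - 1)))*20 = (6*(2 + (2*(⅙)*(-2 + 216))*(-3)))*20 = (6*(2 + (2*(⅙)*214)*(-3)))*20 = (6*(2 + (214/3)*(-3)))*20 = (6*(2 - 214))*20 = (6*(-212))*20 = -1272*20 = -25440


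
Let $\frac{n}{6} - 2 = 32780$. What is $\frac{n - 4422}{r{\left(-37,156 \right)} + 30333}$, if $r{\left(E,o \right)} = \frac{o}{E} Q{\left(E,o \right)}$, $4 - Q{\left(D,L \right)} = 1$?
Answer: $\frac{2371330}{373951} \approx 6.3413$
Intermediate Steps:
$n = 196692$ ($n = 12 + 6 \cdot 32780 = 12 + 196680 = 196692$)
$Q{\left(D,L \right)} = 3$ ($Q{\left(D,L \right)} = 4 - 1 = 3$)
$r{\left(E,o \right)} = \frac{3 o}{E}$ ($r{\left(E,o \right)} = \frac{o}{E} 3 = \frac{3 o}{E}$)
$\frac{n - 4422}{r{\left(-37,156 \right)} + 30333} = \frac{196692 - 4422}{3 \cdot 156 \frac{1}{-37} + 30333} = \frac{192270}{3 \cdot 156 \left(- \frac{1}{37}\right) + 30333} = \frac{192270}{- \frac{468}{37} + 30333} = \frac{192270}{\frac{1121853}{37}} = 192270 \cdot \frac{37}{1121853} = \frac{2371330}{373951}$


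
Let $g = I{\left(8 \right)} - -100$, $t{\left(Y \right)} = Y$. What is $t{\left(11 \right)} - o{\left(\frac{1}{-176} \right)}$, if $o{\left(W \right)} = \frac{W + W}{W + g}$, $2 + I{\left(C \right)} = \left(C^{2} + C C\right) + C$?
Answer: $\frac{453015}{41183} \approx 11.0$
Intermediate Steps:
$I{\left(C \right)} = -2 + C + 2 C^{2}$ ($I{\left(C \right)} = -2 + \left(\left(C^{2} + C C\right) + C\right) = -2 + \left(\left(C^{2} + C^{2}\right) + C\right) = -2 + \left(2 C^{2} + C\right) = -2 + \left(C + 2 C^{2}\right) = -2 + C + 2 C^{2}$)
$g = 234$ ($g = \left(-2 + 8 + 2 \cdot 8^{2}\right) - -100 = \left(-2 + 8 + 2 \cdot 64\right) + 100 = \left(-2 + 8 + 128\right) + 100 = 134 + 100 = 234$)
$o{\left(W \right)} = \frac{2 W}{234 + W}$ ($o{\left(W \right)} = \frac{W + W}{W + 234} = \frac{2 W}{234 + W}$)
$t{\left(11 \right)} - o{\left(\frac{1}{-176} \right)} = 11 - \frac{2}{\left(-176\right) \left(234 + \frac{1}{-176}\right)} = 11 - 2 \left(- \frac{1}{176}\right) \frac{1}{234 - \frac{1}{176}} = 11 - 2 \left(- \frac{1}{176}\right) \frac{1}{\frac{41183}{176}} = 11 - 2 \left(- \frac{1}{176}\right) \frac{176}{41183} = 11 - - \frac{2}{41183} = 11 + \frac{2}{41183} = \frac{453015}{41183}$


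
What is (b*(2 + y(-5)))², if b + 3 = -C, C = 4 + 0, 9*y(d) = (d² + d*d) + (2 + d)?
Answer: 207025/81 ≈ 2555.9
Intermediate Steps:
y(d) = 2/9 + d/9 + 2*d²/9 (y(d) = ((d² + d*d) + (2 + d))/9 = ((d² + d²) + (2 + d))/9 = (2*d² + (2 + d))/9 = (2 + d + 2*d²)/9 = 2/9 + d/9 + 2*d²/9)
C = 4
b = -7 (b = -3 - 1*4 = -3 - 4 = -7)
(b*(2 + y(-5)))² = (-7*(2 + (2/9 + (⅑)*(-5) + (2/9)*(-5)²)))² = (-7*(2 + (2/9 - 5/9 + (2/9)*25)))² = (-7*(2 + (2/9 - 5/9 + 50/9)))² = (-7*(2 + 47/9))² = (-7*65/9)² = (-455/9)² = 207025/81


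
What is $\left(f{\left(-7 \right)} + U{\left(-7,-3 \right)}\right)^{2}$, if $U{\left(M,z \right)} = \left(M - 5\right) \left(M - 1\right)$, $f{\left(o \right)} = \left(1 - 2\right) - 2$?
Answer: $8649$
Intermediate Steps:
$f{\left(o \right)} = -3$ ($f{\left(o \right)} = -1 - 2 = -3$)
$U{\left(M,z \right)} = \left(-1 + M\right) \left(-5 + M\right)$ ($U{\left(M,z \right)} = \left(-5 + M\right) \left(-1 + M\right) = \left(-1 + M\right) \left(-5 + M\right)$)
$\left(f{\left(-7 \right)} + U{\left(-7,-3 \right)}\right)^{2} = \left(-3 + \left(5 + \left(-7\right)^{2} - -42\right)\right)^{2} = \left(-3 + \left(5 + 49 + 42\right)\right)^{2} = \left(-3 + 96\right)^{2} = 93^{2} = 8649$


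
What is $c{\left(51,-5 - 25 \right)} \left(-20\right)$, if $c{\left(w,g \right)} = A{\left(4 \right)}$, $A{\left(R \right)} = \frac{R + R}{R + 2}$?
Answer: $- \frac{80}{3} \approx -26.667$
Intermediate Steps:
$A{\left(R \right)} = \frac{2 R}{2 + R}$
$c{\left(w,g \right)} = \frac{4}{3}$ ($c{\left(w,g \right)} = 2 \cdot 4 \frac{1}{2 + 4} = 2 \cdot 4 \cdot \frac{1}{6} = \frac{4}{3}$)
$c{\left(51,-5 - 25 \right)} \left(-20\right) = \frac{4}{3} \left(-20\right) = - \frac{80}{3}$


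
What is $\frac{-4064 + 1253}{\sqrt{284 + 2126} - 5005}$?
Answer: $\frac{937937}{1669841} + \frac{937 \sqrt{2410}}{8349205} \approx 0.5672$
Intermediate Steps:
$\frac{-4064 + 1253}{\sqrt{284 + 2126} - 5005} = - \frac{2811}{\sqrt{2410} - 5005} = - \frac{2811}{-5005 + \sqrt{2410}}$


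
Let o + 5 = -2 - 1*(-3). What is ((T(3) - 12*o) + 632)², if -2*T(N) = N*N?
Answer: 1825201/4 ≈ 4.5630e+5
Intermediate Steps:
T(N) = -N²/2 (T(N) = -N*N/2 = -N²/2)
o = -4 (o = -5 + (-2 - 1*(-3)) = -5 + (-2 + 3) = -5 + 1 = -4)
((T(3) - 12*o) + 632)² = ((-½*3² - 12*(-4)) + 632)² = ((-½*9 + 48) + 632)² = ((-9/2 + 48) + 632)² = (87/2 + 632)² = (1351/2)² = 1825201/4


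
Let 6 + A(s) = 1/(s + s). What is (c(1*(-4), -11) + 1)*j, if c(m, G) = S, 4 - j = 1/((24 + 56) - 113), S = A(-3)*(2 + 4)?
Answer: -1596/11 ≈ -145.09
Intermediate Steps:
A(s) = -6 + 1/(2*s) (A(s) = -6 + 1/(s + s) = -6 + 1/(2*s))
S = -37 (S = (-6 + (½)/(-3))*(2 + 4) = (-6 + (½)*(-⅓))*6 = (-6 - ⅙)*6 = -37/6*6 = -37)
j = 133/33 (j = 4 - 1/((24 + 56) - 113) = 4 - 1/(80 - 113) = 4 - 1/(-33) = 4 - 1*(-1/33) = 4 + 1/33 = 133/33 ≈ 4.0303)
c(m, G) = -37
(c(1*(-4), -11) + 1)*j = (-37 + 1)*(133/33) = -36*133/33 = -1596/11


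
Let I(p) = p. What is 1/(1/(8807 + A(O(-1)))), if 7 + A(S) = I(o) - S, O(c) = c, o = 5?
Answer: 8806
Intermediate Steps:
A(S) = -2 - S (A(S) = -7 + (5 - S) = -2 - S)
1/(1/(8807 + A(O(-1)))) = 1/(1/(8807 + (-2 - 1*(-1)))) = 1/(1/(8807 + (-2 + 1))) = 1/(1/(8807 - 1)) = 1/(1/8806) = 8806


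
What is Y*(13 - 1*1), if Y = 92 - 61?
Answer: 372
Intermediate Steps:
Y = 31
Y*(13 - 1*1) = 31*(13 - 1*1) = 31*(13 - 1) = 31*12 = 372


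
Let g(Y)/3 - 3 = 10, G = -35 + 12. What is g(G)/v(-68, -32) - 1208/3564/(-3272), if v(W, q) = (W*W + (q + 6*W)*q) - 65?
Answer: 6629317/3018846996 ≈ 0.0021960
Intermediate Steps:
v(W, q) = -65 + W**2 + q*(q + 6*W) (v(W, q) = (W**2 + q*(q + 6*W)) - 65 = -65 + W**2 + q*(q + 6*W))
G = -23
g(Y) = 39 (g(Y) = 9 + 3*10 = 9 + 30 = 39)
g(G)/v(-68, -32) - 1208/3564/(-3272) = 39/(-65 + (-68)**2 + (-32)**2 + 6*(-68)*(-32)) - 1208/3564/(-3272) = 39/(-65 + 4624 + 1024 + 13056) - 1208*1/3564*(-1/3272) = 39/18639 - 302/891*(-1/3272) = 39*(1/18639) + 151/1457676 = 13/6213 + 151/1457676 = 6629317/3018846996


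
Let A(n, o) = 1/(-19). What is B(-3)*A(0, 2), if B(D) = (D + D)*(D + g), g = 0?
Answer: -18/19 ≈ -0.94737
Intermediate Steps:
A(n, o) = -1/19
B(D) = 2*D² (B(D) = (D + D)*(D + 0) = (2*D)*D = 2*D²)
B(-3)*A(0, 2) = (2*(-3)²)*(-1/19) = (2*9)*(-1/19) = 18*(-1/19) = -18/19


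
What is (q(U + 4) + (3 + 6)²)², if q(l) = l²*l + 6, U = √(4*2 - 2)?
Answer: 67225 + 24084*√6 ≈ 1.2622e+5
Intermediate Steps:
U = √6 (U = √(8 - 2) = √6 ≈ 2.4495)
q(l) = 6 + l³ (q(l) = l³ + 6 = 6 + l³)
(q(U + 4) + (3 + 6)²)² = ((6 + (√6 + 4)³) + (3 + 6)²)² = ((6 + (4 + √6)³) + 9²)² = ((6 + (4 + √6)³) + 81)² = (87 + (4 + √6)³)²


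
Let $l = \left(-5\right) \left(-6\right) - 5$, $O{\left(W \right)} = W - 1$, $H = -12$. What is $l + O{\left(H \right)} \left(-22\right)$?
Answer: $311$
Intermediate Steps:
$O{\left(W \right)} = -1 + W$ ($O{\left(W \right)} = W - 1 = -1 + W$)
$l = 25$ ($l = 30 - 5 = 25$)
$l + O{\left(H \right)} \left(-22\right) = 25 + \left(-1 - 12\right) \left(-22\right) = 25 - -286 = 25 + 286 = 311$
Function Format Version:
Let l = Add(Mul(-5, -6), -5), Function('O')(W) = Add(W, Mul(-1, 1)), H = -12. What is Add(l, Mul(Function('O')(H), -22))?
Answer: 311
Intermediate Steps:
Function('O')(W) = Add(-1, W) (Function('O')(W) = Add(W, -1) = Add(-1, W))
l = 25 (l = Add(30, -5) = 25)
Add(l, Mul(Function('O')(H), -22)) = Add(25, Mul(Add(-1, -12), -22)) = Add(25, Mul(-13, -22)) = Add(25, 286) = 311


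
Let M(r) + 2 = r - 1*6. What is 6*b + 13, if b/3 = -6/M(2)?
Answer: 31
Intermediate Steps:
M(r) = -8 + r (M(r) = -2 + (r - 1*6) = -2 + (r - 6) = -2 + (-6 + r) = -8 + r)
b = 3 (b = 3*(-6/(-8 + 2)) = 3*(-6/(-6)) = 3*(-6*(-⅙)) = 3*1 = 3)
6*b + 13 = 6*3 + 13 = 18 + 13 = 31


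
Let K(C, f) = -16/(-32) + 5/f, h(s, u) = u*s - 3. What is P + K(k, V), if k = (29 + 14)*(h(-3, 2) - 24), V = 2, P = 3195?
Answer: 3198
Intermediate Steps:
h(s, u) = -3 + s*u (h(s, u) = s*u - 3 = -3 + s*u)
k = -1419 (k = (29 + 14)*((-3 - 3*2) - 24) = 43*((-3 - 6) - 24) = 43*(-9 - 24) = 43*(-33) = -1419)
K(C, f) = 1/2 + 5/f (K(C, f) = -16*(-1/32) + 5/f = 1/2 + 5/f)
P + K(k, V) = 3195 + (1/2)*(10 + 2)/2 = 3195 + (1/2)*(1/2)*12 = 3195 + 3 = 3198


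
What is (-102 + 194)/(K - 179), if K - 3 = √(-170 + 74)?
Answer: -506/971 - 23*I*√6/1942 ≈ -0.52111 - 0.02901*I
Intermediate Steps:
K = 3 + 4*I*√6 (K = 3 + √(-170 + 74) = 3 + √(-96) = 3 + 4*I*√6 ≈ 3.0 + 9.798*I)
(-102 + 194)/(K - 179) = (-102 + 194)/((3 + 4*I*√6) - 179) = 92/(-176 + 4*I*√6)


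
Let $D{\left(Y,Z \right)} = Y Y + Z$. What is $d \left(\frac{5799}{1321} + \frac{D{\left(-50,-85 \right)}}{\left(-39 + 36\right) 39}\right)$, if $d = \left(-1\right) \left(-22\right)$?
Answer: $- \frac{18419368}{51519} \approx -357.53$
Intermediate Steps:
$d = 22$
$D{\left(Y,Z \right)} = Z + Y^{2}$ ($D{\left(Y,Z \right)} = Y^{2} + Z = Z + Y^{2}$)
$d \left(\frac{5799}{1321} + \frac{D{\left(-50,-85 \right)}}{\left(-39 + 36\right) 39}\right) = 22 \left(\frac{5799}{1321} + \frac{-85 + \left(-50\right)^{2}}{\left(-39 + 36\right) 39}\right) = 22 \left(5799 \cdot \frac{1}{1321} + \frac{-85 + 2500}{\left(-3\right) 39}\right) = 22 \left(\frac{5799}{1321} + \frac{2415}{-117}\right) = 22 \left(\frac{5799}{1321} + 2415 \left(- \frac{1}{117}\right)\right) = 22 \left(\frac{5799}{1321} - \frac{805}{39}\right) = 22 \left(- \frac{837244}{51519}\right) = - \frac{18419368}{51519}$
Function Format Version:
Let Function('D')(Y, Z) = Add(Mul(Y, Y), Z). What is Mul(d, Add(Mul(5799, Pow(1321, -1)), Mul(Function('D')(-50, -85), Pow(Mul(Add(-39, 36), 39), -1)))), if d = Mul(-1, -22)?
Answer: Rational(-18419368, 51519) ≈ -357.53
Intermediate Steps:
d = 22
Function('D')(Y, Z) = Add(Z, Pow(Y, 2)) (Function('D')(Y, Z) = Add(Pow(Y, 2), Z) = Add(Z, Pow(Y, 2)))
Mul(d, Add(Mul(5799, Pow(1321, -1)), Mul(Function('D')(-50, -85), Pow(Mul(Add(-39, 36), 39), -1)))) = Mul(22, Add(Mul(5799, Pow(1321, -1)), Mul(Add(-85, Pow(-50, 2)), Pow(Mul(Add(-39, 36), 39), -1)))) = Mul(22, Add(Mul(5799, Rational(1, 1321)), Mul(Add(-85, 2500), Pow(Mul(-3, 39), -1)))) = Mul(22, Add(Rational(5799, 1321), Mul(2415, Pow(-117, -1)))) = Mul(22, Add(Rational(5799, 1321), Mul(2415, Rational(-1, 117)))) = Mul(22, Add(Rational(5799, 1321), Rational(-805, 39))) = Mul(22, Rational(-837244, 51519)) = Rational(-18419368, 51519)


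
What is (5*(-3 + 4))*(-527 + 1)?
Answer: -2630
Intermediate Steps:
(5*(-3 + 4))*(-527 + 1) = (5*1)*(-526) = 5*(-526) = -2630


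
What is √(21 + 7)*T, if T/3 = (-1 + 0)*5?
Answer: -30*√7 ≈ -79.373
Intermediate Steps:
T = -15 (T = 3*((-1 + 0)*5) = 3*(-1*5) = 3*(-5) = -15)
√(21 + 7)*T = √(21 + 7)*(-15) = √28*(-15) = (2*√7)*(-15) = -30*√7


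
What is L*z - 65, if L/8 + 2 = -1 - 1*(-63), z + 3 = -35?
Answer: -18305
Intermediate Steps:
z = -38 (z = -3 - 35 = -38)
L = 480 (L = -16 + 8*(-1 - 1*(-63)) = -16 + 8*(-1 + 63) = -16 + 8*62 = -16 + 496 = 480)
L*z - 65 = 480*(-38) - 65 = -18240 - 65 = -18305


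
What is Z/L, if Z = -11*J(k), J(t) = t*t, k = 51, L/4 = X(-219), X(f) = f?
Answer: 9537/292 ≈ 32.661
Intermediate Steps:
L = -876 (L = 4*(-219) = -876)
J(t) = t²
Z = -28611 (Z = -11*51² = -11*2601 = -28611)
Z/L = -28611/(-876) = -28611*(-1/876) = 9537/292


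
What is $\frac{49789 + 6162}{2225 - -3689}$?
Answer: $\frac{55951}{5914} \approx 9.4608$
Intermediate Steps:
$\frac{49789 + 6162}{2225 - -3689} = \frac{55951}{2225 + 3689} = \frac{55951}{5914}$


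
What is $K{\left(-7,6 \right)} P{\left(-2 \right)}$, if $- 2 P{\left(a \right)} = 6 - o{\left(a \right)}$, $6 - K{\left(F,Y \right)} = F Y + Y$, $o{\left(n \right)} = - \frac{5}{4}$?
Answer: $- \frac{609}{4} \approx -152.25$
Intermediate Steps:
$o{\left(n \right)} = - \frac{5}{4}$ ($o{\left(n \right)} = \left(-5\right) \frac{1}{4} = - \frac{5}{4}$)
$K{\left(F,Y \right)} = 6 - Y - F Y$ ($K{\left(F,Y \right)} = 6 - \left(F Y + Y\right) = 6 - \left(Y + F Y\right) = 6 - Y - F Y$)
$P{\left(a \right)} = - \frac{29}{8}$ ($P{\left(a \right)} = - \frac{6 - - \frac{5}{4}}{2} = - \frac{6 + \frac{5}{4}}{2} = \left(- \frac{1}{2}\right) \frac{29}{4} = - \frac{29}{8}$)
$K{\left(-7,6 \right)} P{\left(-2 \right)} = \left(6 - 6 - \left(-7\right) 6\right) \left(- \frac{29}{8}\right) = \left(6 - 6 + 42\right) \left(- \frac{29}{8}\right) = 42 \left(- \frac{29}{8}\right) = - \frac{609}{4}$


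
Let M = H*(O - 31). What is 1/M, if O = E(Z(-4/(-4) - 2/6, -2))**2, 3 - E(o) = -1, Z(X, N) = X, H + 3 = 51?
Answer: -1/720 ≈ -0.0013889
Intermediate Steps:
H = 48 (H = -3 + 51 = 48)
E(o) = 4 (E(o) = 3 - 1*(-1) = 3 + 1 = 4)
O = 16 (O = 4**2 = 16)
M = -720 (M = 48*(16 - 31) = 48*(-15) = -720)
1/M = 1/(-720) = -1/720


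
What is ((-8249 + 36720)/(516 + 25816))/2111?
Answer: 28471/55586852 ≈ 0.00051219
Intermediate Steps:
((-8249 + 36720)/(516 + 25816))/2111 = (28471/26332)*(1/2111) = 28471/55586852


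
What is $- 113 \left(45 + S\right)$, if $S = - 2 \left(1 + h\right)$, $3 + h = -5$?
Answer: $-6667$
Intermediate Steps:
$h = -8$ ($h = -3 - 5 = -8$)
$S = 14$ ($S = - 2 \left(1 - 8\right) = \left(-2\right) \left(-7\right) = 14$)
$- 113 \left(45 + S\right) = - 113 \left(45 + 14\right) = \left(-113\right) 59 = -6667$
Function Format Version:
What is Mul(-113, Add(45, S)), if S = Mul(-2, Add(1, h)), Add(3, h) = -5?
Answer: -6667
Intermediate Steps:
h = -8 (h = Add(-3, -5) = -8)
S = 14 (S = Mul(-2, Add(1, -8)) = Mul(-2, -7) = 14)
Mul(-113, Add(45, S)) = Mul(-113, Add(45, 14)) = Mul(-113, 59) = -6667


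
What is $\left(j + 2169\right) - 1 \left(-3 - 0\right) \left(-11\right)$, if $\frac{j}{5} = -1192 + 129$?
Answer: $-3179$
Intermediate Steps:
$j = -5315$ ($j = 5 \left(-1192 + 129\right) = 5 \left(-1063\right) = -5315$)
$\left(j + 2169\right) - 1 \left(-3 - 0\right) \left(-11\right) = \left(-5315 + 2169\right) - 1 \left(-3 - 0\right) \left(-11\right) = -3146 - 1 \left(-3 + 0\right) \left(-11\right) = -3146 - 1 \left(-3\right) \left(-11\right) = -3146 - \left(-3\right) \left(-11\right) = -3146 - 33 = -3179$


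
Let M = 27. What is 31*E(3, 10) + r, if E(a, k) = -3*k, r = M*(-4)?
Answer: -1038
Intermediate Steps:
r = -108 (r = 27*(-4) = -108)
31*E(3, 10) + r = 31*(-3*10) - 108 = 31*(-30) - 108 = -930 - 108 = -1038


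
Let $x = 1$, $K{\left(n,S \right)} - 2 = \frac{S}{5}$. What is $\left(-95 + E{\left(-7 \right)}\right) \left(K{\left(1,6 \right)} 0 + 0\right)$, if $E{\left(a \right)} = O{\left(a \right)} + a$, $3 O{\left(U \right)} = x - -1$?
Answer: $0$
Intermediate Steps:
$K{\left(n,S \right)} = 2 + \frac{S}{5}$
$O{\left(U \right)} = \frac{2}{3}$ ($O{\left(U \right)} = \frac{1 - -1}{3} = \frac{1 + 1}{3} = \frac{1}{3} \cdot 2 = \frac{2}{3}$)
$E{\left(a \right)} = \frac{2}{3} + a$
$\left(-95 + E{\left(-7 \right)}\right) \left(K{\left(1,6 \right)} 0 + 0\right) = \left(-95 + \left(\frac{2}{3} - 7\right)\right) \left(\left(2 + \frac{1}{5} \cdot 6\right) 0 + 0\right) = \left(-95 - \frac{19}{3}\right) \left(\left(2 + \frac{6}{5}\right) 0 + 0\right) = - \frac{304 \left(\frac{16}{5} \cdot 0 + 0\right)}{3} = - \frac{304 \left(0 + 0\right)}{3} = \left(- \frac{304}{3}\right) 0 = 0$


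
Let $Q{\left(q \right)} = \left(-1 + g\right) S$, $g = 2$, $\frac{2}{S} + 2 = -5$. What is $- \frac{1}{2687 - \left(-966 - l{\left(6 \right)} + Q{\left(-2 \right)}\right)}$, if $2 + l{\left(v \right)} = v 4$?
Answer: $- \frac{7}{25727} \approx -0.00027209$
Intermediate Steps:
$S = - \frac{2}{7}$ ($S = \frac{2}{-2 - 5} = \frac{2}{-7} = 2 \left(- \frac{1}{7}\right) = - \frac{2}{7} \approx -0.28571$)
$Q{\left(q \right)} = - \frac{2}{7}$ ($Q{\left(q \right)} = \left(-1 + 2\right) \left(- \frac{2}{7}\right) = 1 \left(- \frac{2}{7}\right) = - \frac{2}{7}$)
$l{\left(v \right)} = -2 + 4 v$ ($l{\left(v \right)} = -2 + v 4 = -2 + 4 v$)
$- \frac{1}{2687 - \left(-966 - l{\left(6 \right)} + Q{\left(-2 \right)}\right)} = - \frac{1}{2687 + \left(\left(\left(-2 + 4 \cdot 6\right) - - \frac{2}{7}\right) - -966\right)} = - \frac{1}{2687 + \left(\left(\left(-2 + 24\right) + \frac{2}{7}\right) + 966\right)} = - \frac{1}{2687 + \left(\left(22 + \frac{2}{7}\right) + 966\right)} = - \frac{1}{2687 + \left(\frac{156}{7} + 966\right)} = - \frac{1}{2687 + \frac{6918}{7}} = - \frac{1}{\frac{25727}{7}} = \left(-1\right) \frac{7}{25727} = - \frac{7}{25727}$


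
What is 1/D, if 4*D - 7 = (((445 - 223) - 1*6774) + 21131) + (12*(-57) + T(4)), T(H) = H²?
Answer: 2/6959 ≈ 0.00028740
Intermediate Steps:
D = 6959/2 (D = 7/4 + ((((445 - 223) - 1*6774) + 21131) + (12*(-57) + 4²))/4 = 7/4 + (((222 - 6774) + 21131) + (-684 + 16))/4 = 7/4 + ((-6552 + 21131) - 668)/4 = 7/4 + (14579 - 668)/4 = 7/4 + (¼)*13911 = 7/4 + 13911/4 = 6959/2 ≈ 3479.5)
1/D = 1/(6959/2) = 2/6959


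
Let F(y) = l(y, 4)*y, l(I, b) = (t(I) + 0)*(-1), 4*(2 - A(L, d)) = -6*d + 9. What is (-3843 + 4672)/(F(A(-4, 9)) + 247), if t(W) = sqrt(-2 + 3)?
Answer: 3316/935 ≈ 3.5465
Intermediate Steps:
t(W) = 1 (t(W) = sqrt(1) = 1)
A(L, d) = -1/4 + 3*d/2 (A(L, d) = 2 - (-6*d + 9)/4 = 2 - (9 - 6*d)/4 = 2 + (-9/4 + 3*d/2) = -1/4 + 3*d/2)
l(I, b) = -1 (l(I, b) = (1 + 0)*(-1) = 1*(-1) = -1)
F(y) = -y
(-3843 + 4672)/(F(A(-4, 9)) + 247) = (-3843 + 4672)/(-(-1/4 + (3/2)*9) + 247) = 829/(-(-1/4 + 27/2) + 247) = 829/(-1*53/4 + 247) = 829/(-53/4 + 247) = 829/(935/4) = 829*(4/935) = 3316/935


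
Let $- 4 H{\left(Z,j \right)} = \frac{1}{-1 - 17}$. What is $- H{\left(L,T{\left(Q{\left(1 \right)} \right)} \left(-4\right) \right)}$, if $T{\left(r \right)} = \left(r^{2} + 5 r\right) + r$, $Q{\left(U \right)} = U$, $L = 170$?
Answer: $- \frac{1}{72} \approx -0.013889$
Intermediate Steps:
$T{\left(r \right)} = r^{2} + 6 r$
$H{\left(Z,j \right)} = \frac{1}{72}$ ($H{\left(Z,j \right)} = - \frac{1}{4 \left(-1 - 17\right)} = - \frac{1}{4 \left(-18\right)} = \left(- \frac{1}{4}\right) \left(- \frac{1}{18}\right) = \frac{1}{72}$)
$- H{\left(L,T{\left(Q{\left(1 \right)} \right)} \left(-4\right) \right)} = \left(-1\right) \frac{1}{72} = - \frac{1}{72}$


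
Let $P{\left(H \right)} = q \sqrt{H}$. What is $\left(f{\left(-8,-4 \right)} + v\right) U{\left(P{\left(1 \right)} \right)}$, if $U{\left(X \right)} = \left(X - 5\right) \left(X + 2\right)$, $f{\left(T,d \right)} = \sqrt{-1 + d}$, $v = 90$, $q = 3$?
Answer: $-900 - 10 i \sqrt{5} \approx -900.0 - 22.361 i$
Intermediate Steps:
$P{\left(H \right)} = 3 \sqrt{H}$
$U{\left(X \right)} = \left(-5 + X\right) \left(2 + X\right)$
$\left(f{\left(-8,-4 \right)} + v\right) U{\left(P{\left(1 \right)} \right)} = \left(\sqrt{-1 - 4} + 90\right) \left(-10 + \left(3 \sqrt{1}\right)^{2} - 3 \cdot 3 \sqrt{1}\right) = \left(\sqrt{-5} + 90\right) \left(-10 + \left(3 \cdot 1\right)^{2} - 3 \cdot 3 \cdot 1\right) = \left(i \sqrt{5} + 90\right) \left(-10 + 3^{2} - 9\right) = \left(90 + i \sqrt{5}\right) \left(-10 + 9 - 9\right) = \left(90 + i \sqrt{5}\right) \left(-10\right) = -900 - 10 i \sqrt{5}$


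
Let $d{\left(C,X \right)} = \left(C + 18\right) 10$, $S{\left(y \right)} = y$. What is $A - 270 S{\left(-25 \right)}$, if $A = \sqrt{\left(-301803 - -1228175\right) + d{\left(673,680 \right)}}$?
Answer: $6750 + 9 \sqrt{11522} \approx 7716.1$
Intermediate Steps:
$d{\left(C,X \right)} = 180 + 10 C$ ($d{\left(C,X \right)} = \left(18 + C\right) 10 = 180 + 10 C$)
$A = 9 \sqrt{11522}$ ($A = \sqrt{\left(-301803 - -1228175\right) + \left(180 + 10 \cdot 673\right)} = \sqrt{\left(-301803 + 1228175\right) + \left(180 + 6730\right)} = \sqrt{926372 + 6910} = \sqrt{933282} = 9 \sqrt{11522} \approx 966.07$)
$A - 270 S{\left(-25 \right)} = 9 \sqrt{11522} - -6750 = 9 \sqrt{11522} + 6750 = 6750 + 9 \sqrt{11522}$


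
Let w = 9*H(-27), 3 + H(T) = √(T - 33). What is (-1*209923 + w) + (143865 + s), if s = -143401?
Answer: -209486 + 18*I*√15 ≈ -2.0949e+5 + 69.714*I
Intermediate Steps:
H(T) = -3 + √(-33 + T) (H(T) = -3 + √(T - 33) = -3 + √(-33 + T))
w = -27 + 18*I*√15 (w = 9*(-3 + √(-33 - 27)) = 9*(-3 + √(-60)) = 9*(-3 + 2*I*√15) = -27 + 18*I*√15 ≈ -27.0 + 69.714*I)
(-1*209923 + w) + (143865 + s) = (-1*209923 + (-27 + 18*I*√15)) + (143865 - 143401) = (-209923 + (-27 + 18*I*√15)) + 464 = (-209950 + 18*I*√15) + 464 = -209486 + 18*I*√15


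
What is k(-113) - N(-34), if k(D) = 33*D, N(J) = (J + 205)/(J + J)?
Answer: -253401/68 ≈ -3726.5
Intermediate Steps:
N(J) = (205 + J)/(2*J) (N(J) = (205 + J)/((2*J)) = (205 + J)*(1/(2*J)) = (205 + J)/(2*J))
k(-113) - N(-34) = 33*(-113) - (205 - 34)/(2*(-34)) = -3729 - (-1)*171/(2*34) = -3729 - 1*(-171/68) = -3729 + 171/68 = -253401/68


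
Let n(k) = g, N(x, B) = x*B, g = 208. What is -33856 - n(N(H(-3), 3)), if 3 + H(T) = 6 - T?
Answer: -34064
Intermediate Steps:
H(T) = 3 - T (H(T) = -3 + (6 - T) = 3 - T)
N(x, B) = B*x
n(k) = 208
-33856 - n(N(H(-3), 3)) = -33856 - 1*208 = -33856 - 208 = -34064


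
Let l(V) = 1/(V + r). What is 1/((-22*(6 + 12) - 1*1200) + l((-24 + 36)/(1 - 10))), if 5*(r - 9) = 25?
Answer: -38/60645 ≈ -0.00062660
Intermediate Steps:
r = 14 (r = 9 + (⅕)*25 = 9 + 5 = 14)
l(V) = 1/(14 + V) (l(V) = 1/(V + 14) = 1/(14 + V))
1/((-22*(6 + 12) - 1*1200) + l((-24 + 36)/(1 - 10))) = 1/((-22*(6 + 12) - 1*1200) + 1/(14 + (-24 + 36)/(1 - 10))) = 1/((-22*18 - 1200) + 1/(14 + 12/(-9))) = 1/((-396 - 1200) + 1/(14 + 12*(-⅑))) = 1/(-1596 + 1/(14 - 4/3)) = 1/(-1596 + 1/(38/3)) = 1/(-1596 + 3/38) = 1/(-60645/38) = -38/60645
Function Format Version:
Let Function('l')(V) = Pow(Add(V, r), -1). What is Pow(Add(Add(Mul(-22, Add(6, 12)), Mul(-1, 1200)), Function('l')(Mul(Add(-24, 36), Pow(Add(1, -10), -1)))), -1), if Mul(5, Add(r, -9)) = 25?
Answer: Rational(-38, 60645) ≈ -0.00062660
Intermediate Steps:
r = 14 (r = Add(9, Mul(Rational(1, 5), 25)) = Add(9, 5) = 14)
Function('l')(V) = Pow(Add(14, V), -1) (Function('l')(V) = Pow(Add(V, 14), -1) = Pow(Add(14, V), -1))
Pow(Add(Add(Mul(-22, Add(6, 12)), Mul(-1, 1200)), Function('l')(Mul(Add(-24, 36), Pow(Add(1, -10), -1)))), -1) = Pow(Add(Add(Mul(-22, Add(6, 12)), Mul(-1, 1200)), Pow(Add(14, Mul(Add(-24, 36), Pow(Add(1, -10), -1))), -1)), -1) = Pow(Add(Add(Mul(-22, 18), -1200), Pow(Add(14, Mul(12, Pow(-9, -1))), -1)), -1) = Pow(Add(Add(-396, -1200), Pow(Add(14, Mul(12, Rational(-1, 9))), -1)), -1) = Pow(Add(-1596, Pow(Add(14, Rational(-4, 3)), -1)), -1) = Pow(Add(-1596, Pow(Rational(38, 3), -1)), -1) = Pow(Add(-1596, Rational(3, 38)), -1) = Pow(Rational(-60645, 38), -1) = Rational(-38, 60645)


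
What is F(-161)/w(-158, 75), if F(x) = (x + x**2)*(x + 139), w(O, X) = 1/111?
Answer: -62905920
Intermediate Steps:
w(O, X) = 1/111
F(x) = (139 + x)*(x + x**2) (F(x) = (x + x**2)*(139 + x) = (139 + x)*(x + x**2))
F(-161)/w(-158, 75) = (-161*(139 + (-161)**2 + 140*(-161)))/(1/111) = -161*(139 + 25921 - 22540)*111 = -161*3520*111 = -566720*111 = -62905920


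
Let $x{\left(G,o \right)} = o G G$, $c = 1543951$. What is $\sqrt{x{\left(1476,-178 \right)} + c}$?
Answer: $i \sqrt{386242577} \approx 19653.0 i$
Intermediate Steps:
$x{\left(G,o \right)} = o G^{2}$ ($x{\left(G,o \right)} = G o G = o G^{2}$)
$\sqrt{x{\left(1476,-178 \right)} + c} = \sqrt{- 178 \cdot 1476^{2} + 1543951} = \sqrt{\left(-178\right) 2178576 + 1543951} = \sqrt{-387786528 + 1543951} = \sqrt{-386242577} = i \sqrt{386242577}$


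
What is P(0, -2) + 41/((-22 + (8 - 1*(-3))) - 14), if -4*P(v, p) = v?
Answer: -41/25 ≈ -1.6400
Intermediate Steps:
P(v, p) = -v/4
P(0, -2) + 41/((-22 + (8 - 1*(-3))) - 14) = -¼*0 + 41/((-22 + (8 - 1*(-3))) - 14) = 0 + 41/((-22 + (8 + 3)) - 14) = 0 + 41/((-22 + 11) - 14) = 0 + 41/(-11 - 14) = 0 + 41/(-25) = 0 + 41*(-1/25) = 0 - 41/25 = -41/25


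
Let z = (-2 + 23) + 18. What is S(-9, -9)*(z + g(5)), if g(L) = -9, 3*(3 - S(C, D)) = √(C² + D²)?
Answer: 90 - 90*√2 ≈ -37.279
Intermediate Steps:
S(C, D) = 3 - √(C² + D²)/3
z = 39 (z = 21 + 18 = 39)
S(-9, -9)*(z + g(5)) = (3 - √((-9)² + (-9)²)/3)*(39 - 9) = (3 - √(81 + 81)/3)*30 = (3 - 3*√2)*30 = 90 - 90*√2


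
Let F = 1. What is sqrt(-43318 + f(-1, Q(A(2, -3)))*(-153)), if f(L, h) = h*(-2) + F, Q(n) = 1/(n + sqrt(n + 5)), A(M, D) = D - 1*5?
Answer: sqrt((348074 - 43471*I*sqrt(3))/(-8 + I*sqrt(3))) ≈ 0.019 - 208.58*I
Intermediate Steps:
A(M, D) = -5 + D (A(M, D) = D - 5 = -5 + D)
Q(n) = 1/(n + sqrt(5 + n))
f(L, h) = 1 - 2*h (f(L, h) = h*(-2) + 1 = -2*h + 1 = 1 - 2*h)
sqrt(-43318 + f(-1, Q(A(2, -3)))*(-153)) = sqrt(-43318 + (1 - 2/((-5 - 3) + sqrt(5 + (-5 - 3))))*(-153)) = sqrt(-43318 + (1 - 2/(-8 + sqrt(5 - 8)))*(-153)) = sqrt(-43318 + (1 - 2/(-8 + sqrt(-3)))*(-153)) = sqrt(-43318 + (1 - 2/(-8 + I*sqrt(3)))*(-153)) = sqrt(-43318 + (-153 + 306/(-8 + I*sqrt(3)))) = sqrt(-43471 + 306/(-8 + I*sqrt(3)))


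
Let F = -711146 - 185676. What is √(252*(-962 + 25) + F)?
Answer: I*√1132946 ≈ 1064.4*I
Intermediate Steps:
F = -896822
√(252*(-962 + 25) + F) = √(252*(-962 + 25) - 896822) = √(252*(-937) - 896822) = √(-236124 - 896822) = √(-1132946) = I*√1132946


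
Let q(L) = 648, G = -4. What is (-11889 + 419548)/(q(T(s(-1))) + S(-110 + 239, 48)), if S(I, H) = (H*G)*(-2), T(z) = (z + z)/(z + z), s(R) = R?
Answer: 407659/1032 ≈ 395.02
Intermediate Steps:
T(z) = 1 (T(z) = (2*z)/((2*z)) = (2*z)*(1/(2*z)) = 1)
S(I, H) = 8*H (S(I, H) = (H*(-4))*(-2) = -4*H*(-2) = 8*H)
(-11889 + 419548)/(q(T(s(-1))) + S(-110 + 239, 48)) = (-11889 + 419548)/(648 + 8*48) = 407659/(648 + 384) = 407659/1032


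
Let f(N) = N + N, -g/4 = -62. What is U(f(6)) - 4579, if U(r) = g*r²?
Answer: 31133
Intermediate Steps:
g = 248 (g = -4*(-62) = 248)
f(N) = 2*N
U(r) = 248*r²
U(f(6)) - 4579 = 248*(2*6)² - 4579 = 248*12² - 4579 = 248*144 - 4579 = 35712 - 4579 = 31133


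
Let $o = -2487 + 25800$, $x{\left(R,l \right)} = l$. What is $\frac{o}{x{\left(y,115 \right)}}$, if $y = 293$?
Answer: $\frac{23313}{115} \approx 202.72$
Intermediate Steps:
$o = 23313$
$\frac{o}{x{\left(y,115 \right)}} = \frac{23313}{115}$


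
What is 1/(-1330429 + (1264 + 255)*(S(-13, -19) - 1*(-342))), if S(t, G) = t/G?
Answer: -19/15387942 ≈ -1.2347e-6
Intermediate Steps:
1/(-1330429 + (1264 + 255)*(S(-13, -19) - 1*(-342))) = 1/(-1330429 + (1264 + 255)*(-13/(-19) - 1*(-342))) = 1/(-1330429 + 1519*(-13*(-1/19) + 342)) = 1/(-1330429 + 1519*(13/19 + 342)) = 1/(-1330429 + 1519*(6511/19)) = 1/(-1330429 + 9890209/19) = 1/(-15387942/19) = -19/15387942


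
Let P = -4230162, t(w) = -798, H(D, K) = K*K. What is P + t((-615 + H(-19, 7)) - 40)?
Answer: -4230960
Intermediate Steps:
H(D, K) = K²
P + t((-615 + H(-19, 7)) - 40) = -4230162 - 798 = -4230960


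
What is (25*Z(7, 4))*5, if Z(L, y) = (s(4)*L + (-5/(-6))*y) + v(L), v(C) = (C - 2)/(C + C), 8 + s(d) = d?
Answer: -127625/42 ≈ -3038.7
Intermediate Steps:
s(d) = -8 + d
v(C) = (-2 + C)/(2*C) (v(C) = (-2 + C)/((2*C)) = (-2 + C)*(1/(2*C)) = (-2 + C)/(2*C))
Z(L, y) = -4*L + 5*y/6 + (-2 + L)/(2*L) (Z(L, y) = ((-8 + 4)*L + (-5/(-6))*y) + (-2 + L)/(2*L) = (-4*L + (-5*(-⅙))*y) + (-2 + L)/(2*L) = (-4*L + 5*y/6) + (-2 + L)/(2*L) = -4*L + 5*y/6 + (-2 + L)/(2*L))
(25*Z(7, 4))*5 = (25*(½ - 1/7 - 4*7 + (⅚)*4))*5 = (25*(½ - 1*⅐ - 28 + 10/3))*5 = (25*(½ - ⅐ - 28 + 10/3))*5 = (25*(-1021/42))*5 = -25525/42*5 = -127625/42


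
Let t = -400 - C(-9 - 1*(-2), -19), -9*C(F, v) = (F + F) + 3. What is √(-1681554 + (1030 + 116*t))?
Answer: 2*I*√3885898/3 ≈ 1314.2*I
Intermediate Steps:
C(F, v) = -⅓ - 2*F/9 (C(F, v) = -((F + F) + 3)/9 = -(2*F + 3)/9 = -(3 + 2*F)/9 = -⅓ - 2*F/9)
t = -3611/9 (t = -400 - (-⅓ - 2*(-9 - 1*(-2))/9) = -400 - (-⅓ - 2*(-9 + 2)/9) = -400 - (-⅓ - 2/9*(-7)) = -400 - (-⅓ + 14/9) = -400 - 1*11/9 = -400 - 11/9 = -3611/9 ≈ -401.22)
√(-1681554 + (1030 + 116*t)) = √(-1681554 + (1030 + 116*(-3611/9))) = √(-1681554 + (1030 - 418876/9)) = √(-1681554 - 409606/9) = √(-15543592/9) = 2*I*√3885898/3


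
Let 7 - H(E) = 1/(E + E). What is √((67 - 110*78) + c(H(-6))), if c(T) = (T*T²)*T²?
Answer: √6956238927/864 ≈ 96.532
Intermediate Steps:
H(E) = 7 - 1/(2*E) (H(E) = 7 - 1/(E + E) = 7 - 1/(2*E))
c(T) = T⁵ (c(T) = T³*T² = T⁵)
√((67 - 110*78) + c(H(-6))) = √((67 - 110*78) + (7 - ½/(-6))⁵) = √((67 - 8580) + (7 - ½*(-⅙))⁵) = √(-8513 + (7 + 1/12)⁵) = √(-8513 + (85/12)⁵) = √(-8513 + 4437053125/248832) = √(2318746309/248832) = √6956238927/864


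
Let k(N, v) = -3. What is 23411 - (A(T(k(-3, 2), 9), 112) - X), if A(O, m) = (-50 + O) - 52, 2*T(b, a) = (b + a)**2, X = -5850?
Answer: 17645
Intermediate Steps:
T(b, a) = (a + b)**2/2 (T(b, a) = (b + a)**2/2 = (a + b)**2/2)
A(O, m) = -102 + O
23411 - (A(T(k(-3, 2), 9), 112) - X) = 23411 - ((-102 + (9 - 3)**2/2) - 1*(-5850)) = 23411 - ((-102 + (1/2)*6**2) + 5850) = 23411 - ((-102 + (1/2)*36) + 5850) = 23411 - ((-102 + 18) + 5850) = 23411 - (-84 + 5850) = 23411 - 1*5766 = 23411 - 5766 = 17645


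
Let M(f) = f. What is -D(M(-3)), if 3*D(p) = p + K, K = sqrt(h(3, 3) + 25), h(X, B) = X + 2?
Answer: 1 - sqrt(30)/3 ≈ -0.82574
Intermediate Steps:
h(X, B) = 2 + X
K = sqrt(30) (K = sqrt((2 + 3) + 25) = sqrt(5 + 25) = sqrt(30) ≈ 5.4772)
D(p) = p/3 + sqrt(30)/3 (D(p) = (p + sqrt(30))/3 = p/3 + sqrt(30)/3)
-D(M(-3)) = -((1/3)*(-3) + sqrt(30)/3) = -(-1 + sqrt(30)/3) = 1 - sqrt(30)/3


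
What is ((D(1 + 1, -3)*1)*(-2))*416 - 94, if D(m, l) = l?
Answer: 2402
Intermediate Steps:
((D(1 + 1, -3)*1)*(-2))*416 - 94 = (-3*1*(-2))*416 - 94 = -3*(-2)*416 - 94 = 6*416 - 94 = 2496 - 94 = 2402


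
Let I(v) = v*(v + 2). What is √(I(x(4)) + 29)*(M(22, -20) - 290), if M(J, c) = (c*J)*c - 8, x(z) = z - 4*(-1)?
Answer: 8502*√109 ≈ 88764.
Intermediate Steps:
x(z) = 4 + z (x(z) = z + 4 = 4 + z)
I(v) = v*(2 + v)
M(J, c) = -8 + J*c² (M(J, c) = (J*c)*c - 8 = J*c² - 8 = -8 + J*c²)
√(I(x(4)) + 29)*(M(22, -20) - 290) = √((4 + 4)*(2 + (4 + 4)) + 29)*((-8 + 22*(-20)²) - 290) = √(8*(2 + 8) + 29)*((-8 + 22*400) - 290) = √(8*10 + 29)*((-8 + 8800) - 290) = √(80 + 29)*(8792 - 290) = √109*8502 = 8502*√109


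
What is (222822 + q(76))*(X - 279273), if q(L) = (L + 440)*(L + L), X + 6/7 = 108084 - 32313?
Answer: -429142348080/7 ≈ -6.1306e+10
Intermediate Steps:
X = 530391/7 (X = -6/7 + (108084 - 32313) = -6/7 + 75771 = 530391/7 ≈ 75770.)
q(L) = 2*L*(440 + L) (q(L) = (440 + L)*(2*L) = 2*L*(440 + L))
(222822 + q(76))*(X - 279273) = (222822 + 2*76*(440 + 76))*(530391/7 - 279273) = (222822 + 2*76*516)*(-1424520/7) = (222822 + 78432)*(-1424520/7) = 301254*(-1424520/7) = -429142348080/7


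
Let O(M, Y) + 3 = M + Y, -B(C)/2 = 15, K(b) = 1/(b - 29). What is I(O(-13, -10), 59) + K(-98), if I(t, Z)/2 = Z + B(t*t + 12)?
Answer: 7365/127 ≈ 57.992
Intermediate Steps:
K(b) = 1/(-29 + b)
B(C) = -30 (B(C) = -2*15 = -30)
O(M, Y) = -3 + M + Y (O(M, Y) = -3 + (M + Y) = -3 + M + Y)
I(t, Z) = -60 + 2*Z (I(t, Z) = 2*(Z - 30) = 2*(-30 + Z) = -60 + 2*Z)
I(O(-13, -10), 59) + K(-98) = (-60 + 2*59) + 1/(-29 - 98) = (-60 + 118) + 1/(-127) = 58 - 1/127 = 7365/127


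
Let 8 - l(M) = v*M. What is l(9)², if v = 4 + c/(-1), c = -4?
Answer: 4096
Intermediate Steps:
v = 8 (v = 4 - 4/(-1) = 4 - 4*(-1) = 4 + 4 = 8)
l(M) = 8 - 8*M
l(9)² = (8 - 8*9)² = (8 - 72)² = (-64)² = 4096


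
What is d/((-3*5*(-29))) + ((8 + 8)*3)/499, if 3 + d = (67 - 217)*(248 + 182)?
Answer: -10722039/72355 ≈ -148.19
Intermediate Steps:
d = -64503 (d = -3 + (67 - 217)*(248 + 182) = -3 - 150*430 = -3 - 64500 = -64503)
d/((-3*5*(-29))) + ((8 + 8)*3)/499 = -64503/(-3*5*(-29)) + ((8 + 8)*3)/499 = -64503/((-15*(-29))) + (16*3)*(1/499) = -64503/435 + 48*(1/499) = -64503*1/435 + 48/499 = -21501/145 + 48/499 = -10722039/72355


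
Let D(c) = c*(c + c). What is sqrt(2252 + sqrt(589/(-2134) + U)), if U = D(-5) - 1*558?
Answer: sqrt(10255508912 + 2134*I*sqrt(2314666574))/2134 ≈ 47.456 + 0.23754*I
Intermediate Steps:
D(c) = 2*c**2 (D(c) = c*(2*c) = 2*c**2)
U = -508 (U = 2*(-5)**2 - 1*558 = 2*25 - 558 = 50 - 558 = -508)
sqrt(2252 + sqrt(589/(-2134) + U)) = sqrt(2252 + sqrt(589/(-2134) - 508)) = sqrt(2252 + sqrt(589*(-1/2134) - 508)) = sqrt(2252 + sqrt(-589/2134 - 508)) = sqrt(2252 + sqrt(-1084661/2134)) = sqrt(2252 + I*sqrt(2314666574)/2134)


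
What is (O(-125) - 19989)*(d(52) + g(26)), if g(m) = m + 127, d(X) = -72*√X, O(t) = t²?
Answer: -667692 + 628416*√13 ≈ 1.5981e+6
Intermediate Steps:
g(m) = 127 + m
(O(-125) - 19989)*(d(52) + g(26)) = ((-125)² - 19989)*(-144*√13 + (127 + 26)) = (15625 - 19989)*(-144*√13 + 153) = -4364*(-144*√13 + 153) = -4364*(153 - 144*√13) = -667692 + 628416*√13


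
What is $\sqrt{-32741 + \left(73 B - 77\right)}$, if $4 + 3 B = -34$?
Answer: $\frac{2 i \sqrt{75921}}{3} \approx 183.69 i$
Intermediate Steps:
$B = - \frac{38}{3}$ ($B = - \frac{4}{3} + \frac{1}{3} \left(-34\right) = - \frac{4}{3} - \frac{34}{3} = - \frac{38}{3} \approx -12.667$)
$\sqrt{-32741 + \left(73 B - 77\right)} = \sqrt{-32741 + \left(73 \left(- \frac{38}{3}\right) - 77\right)} = \sqrt{-32741 - \frac{3005}{3}} = \sqrt{- \frac{101228}{3}} = \frac{2 i \sqrt{75921}}{3}$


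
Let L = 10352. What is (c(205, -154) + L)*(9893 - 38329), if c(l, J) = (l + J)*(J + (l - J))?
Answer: -591667852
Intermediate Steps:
c(l, J) = l*(J + l) (c(l, J) = (J + l)*l = l*(J + l))
(c(205, -154) + L)*(9893 - 38329) = (205*(-154 + 205) + 10352)*(9893 - 38329) = (205*51 + 10352)*(-28436) = (10455 + 10352)*(-28436) = 20807*(-28436) = -591667852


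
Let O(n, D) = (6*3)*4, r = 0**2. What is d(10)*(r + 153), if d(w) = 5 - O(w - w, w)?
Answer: -10251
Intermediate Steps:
r = 0
O(n, D) = 72 (O(n, D) = 18*4 = 72)
d(w) = -67 (d(w) = 5 - 1*72 = 5 - 72 = -67)
d(10)*(r + 153) = -67*(0 + 153) = -67*153 = -10251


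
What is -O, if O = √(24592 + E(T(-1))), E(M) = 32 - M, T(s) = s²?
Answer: -√24623 ≈ -156.92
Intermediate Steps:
O = √24623 (O = √(24592 + (32 - 1*(-1)²)) = √(24592 + (32 - 1*1)) = √(24592 + (32 - 1)) = √(24592 + 31) = √24623 ≈ 156.92)
-O = -√24623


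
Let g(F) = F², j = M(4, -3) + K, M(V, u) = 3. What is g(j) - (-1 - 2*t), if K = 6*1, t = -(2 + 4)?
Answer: 70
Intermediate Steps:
t = -6 (t = -1*6 = -6)
K = 6
j = 9 (j = 3 + 6 = 9)
g(j) - (-1 - 2*t) = 9² - (-1 - 2*(-6)) = 81 - (-1 + 12) = 81 - 1*11 = 81 - 11 = 70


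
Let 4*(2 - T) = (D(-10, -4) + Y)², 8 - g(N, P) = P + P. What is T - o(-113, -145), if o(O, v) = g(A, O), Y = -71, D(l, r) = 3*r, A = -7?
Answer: -7817/4 ≈ -1954.3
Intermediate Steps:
g(N, P) = 8 - 2*P (g(N, P) = 8 - (P + P) = 8 - 2*P)
o(O, v) = 8 - 2*O
T = -6881/4 (T = 2 - (3*(-4) - 71)²/4 = 2 - (-12 - 71)²/4 = 2 - ¼*(-83)² = 2 - ¼*6889 = 2 - 6889/4 = -6881/4 ≈ -1720.3)
T - o(-113, -145) = -6881/4 - (8 - 2*(-113)) = -6881/4 - (8 + 226) = -6881/4 - 1*234 = -6881/4 - 234 = -7817/4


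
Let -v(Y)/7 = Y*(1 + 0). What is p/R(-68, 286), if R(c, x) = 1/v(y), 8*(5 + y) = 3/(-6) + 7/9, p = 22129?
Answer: 110755645/144 ≈ 7.6914e+5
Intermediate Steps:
y = -715/144 (y = -5 + (3/(-6) + 7/9)/8 = -5 + (3*(-⅙) + 7*(⅑))/8 = -5 + (-½ + 7/9)/8 = -5 + (⅛)*(5/18) = -5 + 5/144 = -715/144 ≈ -4.9653)
v(Y) = -7*Y (v(Y) = -7*Y*(1 + 0) = -7*Y)
R(c, x) = 144/5005 (R(c, x) = 1/(-7*(-715/144)) = 1/(5005/144) = 144/5005)
p/R(-68, 286) = 22129/(144/5005) = 22129*(5005/144) = 110755645/144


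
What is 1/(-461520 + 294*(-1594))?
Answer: -1/930156 ≈ -1.0751e-6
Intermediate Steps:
1/(-461520 + 294*(-1594)) = 1/(-461520 - 468636) = 1/(-930156) = -1/930156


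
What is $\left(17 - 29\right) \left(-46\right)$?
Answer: $552$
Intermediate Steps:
$\left(17 - 29\right) \left(-46\right) = \left(-12\right) \left(-46\right) = 552$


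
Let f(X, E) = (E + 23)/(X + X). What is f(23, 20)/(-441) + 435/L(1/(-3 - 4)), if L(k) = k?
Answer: -61770913/20286 ≈ -3045.0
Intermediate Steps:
f(X, E) = (23 + E)/(2*X) (f(X, E) = (23 + E)/((2*X)) = (23 + E)*(1/(2*X)) = (23 + E)/(2*X))
f(23, 20)/(-441) + 435/L(1/(-3 - 4)) = ((½)*(23 + 20)/23)/(-441) + 435/(1/(-3 - 4)) = ((½)*(1/23)*43)*(-1/441) + 435/(1/(-7)) = (43/46)*(-1/441) + 435/(-⅐) = -43/20286 + 435*(-7) = -43/20286 - 3045 = -61770913/20286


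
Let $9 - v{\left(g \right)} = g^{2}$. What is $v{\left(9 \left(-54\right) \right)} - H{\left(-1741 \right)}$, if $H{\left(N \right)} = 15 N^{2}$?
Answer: $-45702402$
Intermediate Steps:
$v{\left(g \right)} = 9 - g^{2}$
$v{\left(9 \left(-54\right) \right)} - H{\left(-1741 \right)} = \left(9 - \left(9 \left(-54\right)\right)^{2}\right) - 15 \left(-1741\right)^{2} = \left(9 - \left(-486\right)^{2}\right) - 15 \cdot 3031081 = \left(9 - 236196\right) - 45466215 = -236187 - 45466215 = -45702402$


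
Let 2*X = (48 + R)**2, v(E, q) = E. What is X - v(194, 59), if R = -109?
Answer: 3333/2 ≈ 1666.5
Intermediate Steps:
X = 3721/2 (X = (48 - 109)**2/2 = (1/2)*(-61)**2 = (1/2)*3721 = 3721/2 ≈ 1860.5)
X - v(194, 59) = 3721/2 - 1*194 = 3721/2 - 194 = 3333/2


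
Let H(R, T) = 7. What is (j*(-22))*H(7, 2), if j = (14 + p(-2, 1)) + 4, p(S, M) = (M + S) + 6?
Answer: -3542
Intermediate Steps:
p(S, M) = 6 + M + S
j = 23 (j = (14 + (6 + 1 - 2)) + 4 = (14 + 5) + 4 = 19 + 4 = 23)
(j*(-22))*H(7, 2) = (23*(-22))*7 = -506*7 = -3542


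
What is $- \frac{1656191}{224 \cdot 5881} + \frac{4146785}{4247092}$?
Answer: $- \frac{392813301883}{1398720290912} \approx -0.28084$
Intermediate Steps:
$- \frac{1656191}{224 \cdot 5881} + \frac{4146785}{4247092} = - \frac{1656191}{1317344} + 4146785 \cdot \frac{1}{4247092} = \left(-1656191\right) \frac{1}{1317344} + \frac{4146785}{4247092} = - \frac{1656191}{1317344} + \frac{4146785}{4247092} = - \frac{392813301883}{1398720290912}$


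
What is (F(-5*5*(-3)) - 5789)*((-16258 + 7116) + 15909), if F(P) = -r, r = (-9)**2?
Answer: -39722290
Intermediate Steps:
r = 81
F(P) = -81 (F(P) = -1*81 = -81)
(F(-5*5*(-3)) - 5789)*((-16258 + 7116) + 15909) = (-81 - 5789)*((-16258 + 7116) + 15909) = -5870*(-9142 + 15909) = -5870*6767 = -39722290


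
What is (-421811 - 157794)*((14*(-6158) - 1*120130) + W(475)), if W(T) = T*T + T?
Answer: -11451835590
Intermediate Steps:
W(T) = T + T² (W(T) = T² + T = T + T²)
(-421811 - 157794)*((14*(-6158) - 1*120130) + W(475)) = (-421811 - 157794)*((14*(-6158) - 1*120130) + 475*(1 + 475)) = -579605*((-86212 - 120130) + 475*476) = -579605*(-206342 + 226100) = -579605*19758 = -11451835590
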